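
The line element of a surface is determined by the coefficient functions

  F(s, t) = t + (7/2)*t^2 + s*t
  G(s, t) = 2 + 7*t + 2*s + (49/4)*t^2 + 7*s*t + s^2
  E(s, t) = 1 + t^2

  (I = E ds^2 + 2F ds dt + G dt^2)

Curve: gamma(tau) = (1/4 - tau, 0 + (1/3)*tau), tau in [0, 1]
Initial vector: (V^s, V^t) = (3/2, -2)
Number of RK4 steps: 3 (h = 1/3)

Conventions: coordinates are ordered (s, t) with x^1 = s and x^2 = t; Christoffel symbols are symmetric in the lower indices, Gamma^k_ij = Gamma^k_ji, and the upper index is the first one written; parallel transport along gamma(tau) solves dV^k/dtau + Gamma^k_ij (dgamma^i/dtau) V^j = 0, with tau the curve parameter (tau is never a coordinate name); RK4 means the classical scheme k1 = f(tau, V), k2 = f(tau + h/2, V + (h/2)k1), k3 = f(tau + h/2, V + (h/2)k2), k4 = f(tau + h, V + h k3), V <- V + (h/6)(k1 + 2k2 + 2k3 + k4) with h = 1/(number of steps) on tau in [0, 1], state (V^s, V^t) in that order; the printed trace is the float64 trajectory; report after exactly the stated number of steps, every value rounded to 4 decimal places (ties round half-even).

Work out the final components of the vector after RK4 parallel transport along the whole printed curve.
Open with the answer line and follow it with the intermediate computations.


Answer: V^s = 1.4910, V^t = -2.0755

gamma'(tau) = (-1, 1/3); f(tau, V)^k = -Gamma^k_ij(gamma(tau)) gamma'^i(tau) V^j; h = 1/3; intermediate values shown to 6 dp
curve data and Christoffel symbols at the stage parameters:
  tau = 0.000000: gamma = (0.250000, 0.000000), gamma' = (-1.000000, 0.333333); Gamma_sss = 0.000000, Gamma_sst = 0.000000, Gamma_stt = 0.000000, Gamma_tss = 0.000000, Gamma_tst = 0.487805, Gamma_ttt = 1.707317
  tau = 0.166667: gamma = (0.083333, 0.055556), gamma' = (-1.000000, 0.333333); Gamma_sss = 0.000000, Gamma_sst = 0.021077, Gamma_stt = 0.073770, Gamma_tss = 0.000000, Gamma_tst = 0.484778, Gamma_ttt = 1.696721
  tau = 0.333333: gamma = (-0.083333, 0.111111), gamma' = (-1.000000, 0.333333); Gamma_sss = 0.000000, Gamma_sst = 0.040897, Gamma_stt = 0.143141, Gamma_tss = 0.000000, Gamma_tst = 0.480545, Gamma_ttt = 1.681909
  tau = 0.500000: gamma = (-0.250000, 0.166667), gamma' = (-1.000000, 0.333333); Gamma_sss = 0.000000, Gamma_sst = 0.059406, Gamma_stt = 0.207921, Gamma_tss = 0.000000, Gamma_tst = 0.475248, Gamma_ttt = 1.663366
  tau = 0.666667: gamma = (-0.416667, 0.222222), gamma' = (-1.000000, 0.333333); Gamma_sss = 0.000000, Gamma_sst = 0.076575, Gamma_stt = 0.268014, Gamma_tss = 0.000000, Gamma_tst = 0.469024, Gamma_ttt = 1.641585
  tau = 0.833333: gamma = (-0.583333, 0.277778), gamma' = (-1.000000, 0.333333); Gamma_sss = 0.000000, Gamma_sst = 0.092402, Gamma_stt = 0.323409, Gamma_tss = 0.000000, Gamma_tst = 0.462012, Gamma_ttt = 1.617043
  tau = 1.000000: gamma = (-0.750000, 0.333333), gamma' = (-1.000000, 0.333333); Gamma_sss = 0.000000, Gamma_sst = 0.106904, Gamma_stt = 0.374165, Gamma_tss = 0.000000, Gamma_tst = 0.454343, Gamma_ttt = 1.590200
step 0: V^s = 1.5000, V^t = -2.0000
step 1: k1 = (0.000000, -0.081301), k2 = (-0.003465, -0.079701), k3 = (-0.003462, -0.079630), k4 = (-0.006620, -0.077780); V <- V + (h/6)(k1 + 2k2 + 2k3 + k4): V^s = 1.4989, V^t = -2.0265
step 2: k1 = (-0.006620, -0.077783), k2 = (-0.009465, -0.075724), k3 = (-0.009459, -0.075676), k4 = (-0.011992, -0.073453); V <- V + (h/6)(k1 + 2k2 + 2k3 + k4): V^s = 1.4957, V^t = -2.0518
step 3: k1 = (-0.011993, -0.073456), k2 = (-0.014221, -0.071107), k3 = (-0.014216, -0.071080), k4 = (-0.016152, -0.068645); V <- V + (h/6)(k1 + 2k2 + 2k3 + k4): V^s = 1.4910, V^t = -2.0755


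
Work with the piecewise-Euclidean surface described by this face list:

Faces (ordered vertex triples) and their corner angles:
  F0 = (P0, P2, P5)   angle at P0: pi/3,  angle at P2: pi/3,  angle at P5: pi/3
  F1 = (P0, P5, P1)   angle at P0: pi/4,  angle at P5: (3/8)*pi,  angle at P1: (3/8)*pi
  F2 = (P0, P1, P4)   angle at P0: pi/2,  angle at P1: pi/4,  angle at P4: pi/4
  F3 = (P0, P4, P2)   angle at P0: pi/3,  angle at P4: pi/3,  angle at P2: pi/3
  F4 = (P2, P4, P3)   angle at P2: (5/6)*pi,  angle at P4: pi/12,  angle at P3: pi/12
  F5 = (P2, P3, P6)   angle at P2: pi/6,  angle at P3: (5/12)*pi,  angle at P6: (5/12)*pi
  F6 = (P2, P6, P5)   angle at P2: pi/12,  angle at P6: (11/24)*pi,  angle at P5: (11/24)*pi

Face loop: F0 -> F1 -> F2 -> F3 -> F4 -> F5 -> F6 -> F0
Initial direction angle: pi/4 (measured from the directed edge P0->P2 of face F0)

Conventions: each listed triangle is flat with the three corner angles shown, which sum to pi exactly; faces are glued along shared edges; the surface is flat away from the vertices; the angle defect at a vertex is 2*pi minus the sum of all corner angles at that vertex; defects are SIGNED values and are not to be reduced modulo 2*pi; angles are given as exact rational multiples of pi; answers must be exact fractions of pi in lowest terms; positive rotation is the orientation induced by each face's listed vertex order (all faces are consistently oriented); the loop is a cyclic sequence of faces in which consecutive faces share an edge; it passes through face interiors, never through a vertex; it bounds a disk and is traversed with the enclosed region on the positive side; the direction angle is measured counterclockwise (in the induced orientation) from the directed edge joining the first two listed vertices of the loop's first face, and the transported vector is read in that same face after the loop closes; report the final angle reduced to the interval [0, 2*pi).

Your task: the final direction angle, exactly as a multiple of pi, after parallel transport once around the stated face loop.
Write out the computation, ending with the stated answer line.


enclosed vertex P0: corner angles sum to (17/12)*pi, defect = 2*pi - (17/12)*pi = (7/12)*pi
enclosed vertex P2: corner angles sum to (7/4)*pi, defect = 2*pi - (7/4)*pi = pi/4
summing the enclosed defects onto the initial angle, mod 2*pi in the induced orientation:
final angle = pi/4 + (5/6)*pi = (13/12)*pi (mod 2*pi)

Answer: final direction angle = (13/12)*pi


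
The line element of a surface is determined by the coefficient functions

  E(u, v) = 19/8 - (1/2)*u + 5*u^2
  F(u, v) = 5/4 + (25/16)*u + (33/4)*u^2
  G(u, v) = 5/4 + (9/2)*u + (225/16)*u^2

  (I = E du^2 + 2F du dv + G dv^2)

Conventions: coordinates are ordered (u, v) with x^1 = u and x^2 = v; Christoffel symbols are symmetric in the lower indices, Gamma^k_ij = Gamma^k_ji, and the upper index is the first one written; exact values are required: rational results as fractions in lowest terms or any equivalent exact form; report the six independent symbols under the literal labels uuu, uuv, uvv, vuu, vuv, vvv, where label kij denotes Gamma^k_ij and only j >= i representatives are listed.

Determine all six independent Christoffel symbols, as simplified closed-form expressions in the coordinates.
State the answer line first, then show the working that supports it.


Answer: Gamma_uuu = (-16848*u^3 - 5040*u^2 - 4593*u - 580)/(576*u^4 - 2640*u^3 + 3669*u^2 + 1576*u + 360), Gamma_uuv = (-29700*u^3 - 10377*u^2 - 5400*u - 720)/(576*u^4 - 2640*u^3 + 3669*u^2 + 1576*u + 360), Gamma_uvv = (-50625*u^3 - 24300*u^2 - 7092*u - 720)/(576*u^4 - 2640*u^3 + 3669*u^2 + 1576*u + 360), Gamma_vuu = (10560*u^3 - 1584*u^2 + 8332*u + 1030)/(576*u^4 - 2640*u^3 + 3669*u^2 + 1576*u + 360), Gamma_vuv = (18000*u^3 + 1080*u^2 + 8262*u + 1368)/(576*u^4 - 2640*u^3 + 3669*u^2 + 1576*u + 360), Gamma_vvv = (29700*u^3 + 10377*u^2 + 5400*u + 720)/(576*u^4 - 2640*u^3 + 3669*u^2 + 1576*u + 360)

E = 19/8 - (1/2)*u + 5*u^2; F = 5/4 + (25/16)*u + (33/4)*u^2; G = 5/4 + (9/2)*u + (225/16)*u^2
Gamma^k_ij = (1/2) g^{kl} (d_i g_jl + d_j g_il - d_l g_ij), with g^inv = (1/(EG-F^2)) [[G, -F], [-F, E]]
first partials: E_u = -1/2 + 10*u, E_v = 0, F_u = 25/16 + (33/2)*u, F_v = 0, G_u = 9/2 + (225/8)*u, G_v = 0
D = EG - F^2 = 45/32 + (197/32)*u + (3669/256)*u^2 - (165/16)*u^3 + (9/4)*u^4
expanded: Gamma^u_uu = (G E_u - 2F F_u + F E_v)/(2D), Gamma^u_uv = (G E_v - F G_u)/(2D), Gamma^u_vv = (2G F_v - G G_u - F G_v)/(2D), Gamma^v_uu = (2E F_u - E E_v - F E_u)/(2D), Gamma^v_uv = (E G_u - F E_v)/(2D), Gamma^v_vv = (E G_v - 2F F_v + F G_u)/(2D); substitute and cancel common factors


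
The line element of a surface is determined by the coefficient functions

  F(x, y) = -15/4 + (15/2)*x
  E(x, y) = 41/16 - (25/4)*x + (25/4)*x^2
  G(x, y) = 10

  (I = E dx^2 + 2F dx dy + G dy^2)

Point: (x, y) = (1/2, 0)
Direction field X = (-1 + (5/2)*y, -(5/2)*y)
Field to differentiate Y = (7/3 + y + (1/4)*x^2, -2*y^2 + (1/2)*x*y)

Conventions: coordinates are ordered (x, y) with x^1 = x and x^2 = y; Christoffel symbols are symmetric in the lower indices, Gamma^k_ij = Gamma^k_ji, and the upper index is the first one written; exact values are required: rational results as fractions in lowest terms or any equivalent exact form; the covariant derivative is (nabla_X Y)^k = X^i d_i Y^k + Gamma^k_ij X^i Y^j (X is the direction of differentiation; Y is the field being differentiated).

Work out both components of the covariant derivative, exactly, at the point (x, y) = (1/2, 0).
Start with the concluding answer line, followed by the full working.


Answer: (nabla_X Y)^x = -1/4, (nabla_X Y)^y = -115/64

E = 1, F = 0, G = 10 at the point
E_x = 0, E_y = 0, F_x = 15/2, F_y = 0, G_x = 0, G_y = 0
EG - F^2 = 10;  g^inv = (1/10) * [[10, 0], [0, 1]]
first-kind symbols [ij,l] = (1/2)(d_i g_jl + d_j g_il - d_l g_ij): [xx,x] = E_x/2 = 0, [xx,y] = F_x - E_y/2 = 15/2, [xy,x] = E_y/2 = 0, [xy,y] = G_x/2 = 0, [yy,x] = F_y - G_x/2 = 0, [yy,y] = G_y/2 = 0
Gamma^x_ij = (G*[ij,x] - F*[ij,y])/(EG - F^2), Gamma^y_ij = (E*[ij,y] - F*[ij,x])/(EG - F^2)
Gamma_xxx = 0, Gamma_xxy = 0, Gamma_xyy = 0, Gamma_yxx = 3/4, Gamma_yxy = 0, Gamma_yyy = 0
X = (-1, 0), Y = (115/48, 0) at the point


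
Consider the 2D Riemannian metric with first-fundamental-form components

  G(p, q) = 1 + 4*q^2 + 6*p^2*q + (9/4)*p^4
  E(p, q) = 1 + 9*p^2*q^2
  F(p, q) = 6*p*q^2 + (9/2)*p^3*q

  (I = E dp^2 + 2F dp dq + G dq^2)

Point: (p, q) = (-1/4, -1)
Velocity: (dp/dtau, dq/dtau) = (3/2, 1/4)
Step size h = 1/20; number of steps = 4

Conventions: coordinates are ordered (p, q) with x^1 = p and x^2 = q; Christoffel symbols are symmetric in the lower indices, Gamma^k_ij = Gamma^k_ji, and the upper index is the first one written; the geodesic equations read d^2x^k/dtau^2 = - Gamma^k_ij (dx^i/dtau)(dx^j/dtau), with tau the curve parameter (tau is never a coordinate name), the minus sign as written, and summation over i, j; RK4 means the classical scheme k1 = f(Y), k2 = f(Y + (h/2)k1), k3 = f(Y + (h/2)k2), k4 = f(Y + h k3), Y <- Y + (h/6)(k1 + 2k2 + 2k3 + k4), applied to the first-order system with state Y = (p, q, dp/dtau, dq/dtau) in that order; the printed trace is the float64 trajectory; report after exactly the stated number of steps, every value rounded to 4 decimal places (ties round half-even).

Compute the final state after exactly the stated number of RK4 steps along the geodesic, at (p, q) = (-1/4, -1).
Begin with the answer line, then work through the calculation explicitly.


Answer: p = 0.0626, q = -1.0064, dp/dtau = 1.5814, dq/dtau = -0.3258

f(Y) = (dp/dtau, dq/dtau, -Gamma^p_ij Y'^i Y'^j, -Gamma^q_ij Y'^i Y'^j) with the Gammas evaluated at the stage position; h = 0.050000; intermediate values shown to 6 dp
step 0: p = -0.2500, q = -1.0000, dp/dtau = 1.5000, dq/dtau = 0.2500
step 1:
  k1: at (p, q) = (-0.250000, -1.000000), (dp/dtau, dq/dtau) = (1.500000, 0.250000); Gamma_ppp = -0.433001, Gamma_ppq = -0.108250, Gamma_pqq = 0.288668, Gamma_qpp = 1.100545, Gamma_qpq = 0.275136, Gamma_qqq = -0.733697; k1 = (1.500000, 0.250000, 1.037399, -2.636722)
  k2: at (p, q) = (-0.212500, -0.993750), (dp/dtau, dq/dtau) = (1.525935, 0.184082); Gamma_ppp = -0.371285, Gamma_ppq = -0.079394, Gamma_pqq = 0.249080, Gamma_qpp = 1.125119, Gamma_qpq = 0.240591, Gamma_qqq = -0.754797; k2 = (1.525935, 0.184082, 0.900692, -2.729399)
  k3: at (p, q) = (-0.211852, -0.995398), (dp/dtau, dq/dtau) = (1.522517, 0.181765); Gamma_ppp = -0.370425, Gamma_ppq = -0.078838, Gamma_pqq = 0.248091, Gamma_qpp = 1.126254, Gamma_qpq = 0.239702, Gamma_qqq = -0.754307; k3 = (1.522517, 0.181765, 0.894105, -2.718473)
  k4: at (p, q) = (-0.173874, -0.990912), (dp/dtau, dq/dtau) = (1.544705, 0.114076); Gamma_ppp = -0.306263, Gamma_ppq = -0.053740, Gamma_pqq = 0.206048, Gamma_qpp = 1.147401, Gamma_qpq = 0.201333, Gamma_qqq = -0.771950; k4 = (1.544705, 0.114076, 0.747036, -2.798739)
  Y <- Y + (h/6)(k1 + 2k2 + 2k3 + k4): p = -0.1738, q = -0.9909, dp/dtau = 1.5448, dq/dtau = 0.1139
step 2:
  k1: at (p, q) = (-0.173820, -0.990869), (dp/dtau, dq/dtau) = (1.544784, 0.113907); Gamma_ppp = -0.306166, Gamma_ppq = -0.053708, Gamma_pqq = 0.205992, Gamma_qpp = 1.147411, Gamma_qpq = 0.201281, Gamma_qqq = -0.771990; k1 = (1.544784, 0.113907, 0.746850, -2.798951)
  k2: at (p, q) = (-0.135200, -0.988021), (dp/dtau, dq/dtau) = (1.563455, 0.043933); Gamma_ppp = -0.239591, Gamma_ppq = -0.032785, Gamma_pqq = 0.161664, Gamma_qpp = 1.165018, Gamma_qpq = 0.159421, Gamma_qqq = -0.786095; k2 = (1.563455, 0.043933, 0.589845, -2.868143)
  k3: at (p, q) = (-0.134734, -0.989770), (dp/dtau, dq/dtau) = (1.559530, 0.042203); Gamma_ppp = -0.238943, Gamma_ppq = -0.032526, Gamma_pqq = 0.160941, Gamma_qpp = 1.166034, Gamma_qpq = 0.158728, Gamma_qqq = -0.785390; k3 = (1.559530, 0.042203, 0.585135, -2.855444)
  k4: at (p, q) = (-0.095843, -0.988758), (dp/dtau, dq/dtau) = (1.574040, -0.028866); Gamma_ppp = -0.170810, Gamma_ppq = -0.016557, Gamma_pqq = 0.115168, Gamma_qpp = 1.179842, Gamma_qpq = 0.114366, Gamma_qqq = -0.795504; k4 = (1.574040, -0.028866, 0.421600, -2.912124)
  Y <- Y + (h/6)(k1 + 2k2 + 2k3 + k4): p = -0.0958, q = -0.9887, dp/dtau = 1.5741, dq/dtau = -0.0291
step 3:
  k1: at (p, q) = (-0.095780, -0.988724), (dp/dtau, dq/dtau) = (1.574104, -0.029079); Gamma_ppp = -0.170696, Gamma_ppq = -0.016536, Gamma_pqq = 0.115095, Gamma_qpp = 1.179845, Gamma_qpq = 0.114294, Gamma_qqq = -0.795533; k1 = (1.574104, -0.029079, 0.421340, -2.912286)
  k2: at (p, q) = (-0.056427, -0.989451), (dp/dtau, dq/dtau) = (1.584637, -0.101886); Gamma_ppp = -0.100947, Gamma_ppq = -0.005757, Gamma_pqq = 0.068016, Gamma_qpp = 1.189773, Gamma_qpq = 0.067852, Gamma_qqq = -0.801638; k2 = (1.584637, -0.101886, 0.250921, -2.957378)
  k3: at (p, q) = (-0.056164, -0.991271), (dp/dtau, dq/dtau) = (1.580377, -0.103013); Gamma_ppp = -0.100552, Gamma_ppq = -0.005697, Gamma_pqq = 0.067625, Gamma_qpp = 1.190704, Gamma_qpq = 0.067464, Gamma_qqq = -0.800793; k3 = (1.580377, -0.103013, 0.248565, -2.943428)
  k4: at (p, q) = (-0.016761, -0.993875), (dp/dtau, dq/dtau) = (1.586532, -0.176250); Gamma_ppp = -0.030091, Gamma_ppq = -0.000507, Gamma_pqq = 0.020184, Gamma_qpp = 1.196588, Gamma_qpq = 0.020180, Gamma_qqq = -0.802641; k4 = (1.586532, -0.176250, 0.074830, -2.975692)
  Y <- Y + (h/6)(k1 + 2k2 + 2k3 + k4): p = -0.0167, q = -0.9939, dp/dtau = 1.5866, dq/dtau = -0.1765
step 4:
  k1: at (p, q) = (-0.016691, -0.993850), (dp/dtau, dq/dtau) = (1.586563, -0.176492); Gamma_ppp = -0.029965, Gamma_ppq = -0.000503, Gamma_pqq = 0.020100, Gamma_qpp = 1.196579, Gamma_qpq = 0.020096, Gamma_qqq = -0.802656; k1 = (1.586563, -0.176492, 0.074519, -2.975752)
  k2: at (p, q) = (0.022973, -0.998263), (dp/dtau, dq/dtau) = (1.588426, -0.250886); Gamma_ppp = 0.041310, Gamma_ppq = -0.000951, Gamma_pqq = -0.027588, Gamma_qpp = 1.198311, Gamma_qpq = -0.027577, Gamma_qqq = -0.800264; k2 = (1.588426, -0.250886, -0.103249, -2.995063)
  k3: at (p, q) = (0.023020, -1.000123), (dp/dtau, dq/dtau) = (1.583982, -0.251369); Gamma_ppp = 0.041424, Gamma_ppq = -0.000953, Gamma_pqq = -0.027613, Gamma_qpp = 1.199200, Gamma_qpq = -0.027602, Gamma_qqq = -0.799369; k3 = (1.583982, -0.251369, -0.102947, -2.980263)
  k4: at (p, q) = (0.062508, -1.006419), (dp/dtau, dq/dtau) = (1.581416, -0.325505); Gamma_ppp = 0.112533, Gamma_ppq = -0.006989, Gamma_pqq = -0.074543, Gamma_qpp = 1.196700, Gamma_qpq = -0.074326, Gamma_qqq = -0.792712; k4 = (1.581416, -0.325505, -0.280728, -2.985327)
  Y <- Y + (h/6)(k1 + 2k2 + 2k3 + k4): p = 0.0626, q = -1.0064, dp/dtau = 1.5814, dq/dtau = -0.3258


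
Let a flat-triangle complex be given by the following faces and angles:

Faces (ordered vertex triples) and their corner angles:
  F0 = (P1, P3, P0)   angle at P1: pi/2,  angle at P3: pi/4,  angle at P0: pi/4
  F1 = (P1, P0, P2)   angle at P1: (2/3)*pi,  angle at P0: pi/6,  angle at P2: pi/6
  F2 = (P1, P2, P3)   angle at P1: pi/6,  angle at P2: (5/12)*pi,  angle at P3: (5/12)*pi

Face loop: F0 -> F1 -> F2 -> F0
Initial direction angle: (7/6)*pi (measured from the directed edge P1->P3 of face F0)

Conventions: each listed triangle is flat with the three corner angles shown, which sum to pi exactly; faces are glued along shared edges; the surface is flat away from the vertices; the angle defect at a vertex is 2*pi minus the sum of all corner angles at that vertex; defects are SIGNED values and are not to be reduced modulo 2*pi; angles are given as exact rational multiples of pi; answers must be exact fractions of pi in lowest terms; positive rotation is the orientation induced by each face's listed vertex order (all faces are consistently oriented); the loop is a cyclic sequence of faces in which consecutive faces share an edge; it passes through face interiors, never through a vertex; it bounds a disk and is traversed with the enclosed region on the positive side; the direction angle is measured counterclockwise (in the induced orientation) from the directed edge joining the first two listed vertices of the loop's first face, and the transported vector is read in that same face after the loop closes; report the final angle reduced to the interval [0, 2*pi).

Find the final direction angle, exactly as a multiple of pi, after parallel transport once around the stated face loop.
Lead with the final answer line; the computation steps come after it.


Answer: final direction angle = (11/6)*pi

enclosed vertex P1: corner angles sum to (4/3)*pi, defect = 2*pi - (4/3)*pi = (2/3)*pi
final direction = starting direction + enclosed defect total, reduced mod 2*pi (induced orientation)
final angle = (7/6)*pi + (2/3)*pi = (11/6)*pi (mod 2*pi)


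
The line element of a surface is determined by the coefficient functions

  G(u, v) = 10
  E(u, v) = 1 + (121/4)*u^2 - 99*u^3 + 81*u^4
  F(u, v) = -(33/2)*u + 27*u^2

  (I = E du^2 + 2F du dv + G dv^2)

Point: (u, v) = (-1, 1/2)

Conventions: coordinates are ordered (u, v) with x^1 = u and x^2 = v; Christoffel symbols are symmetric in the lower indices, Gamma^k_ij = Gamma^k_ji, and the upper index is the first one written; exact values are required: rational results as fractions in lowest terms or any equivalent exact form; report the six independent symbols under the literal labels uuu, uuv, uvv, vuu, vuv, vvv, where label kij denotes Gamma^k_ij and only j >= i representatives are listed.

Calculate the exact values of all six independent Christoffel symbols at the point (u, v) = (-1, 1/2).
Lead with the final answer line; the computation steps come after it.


Answer: Gamma_uuu = -1363/881, Gamma_uuv = 0, Gamma_uvv = 0, Gamma_vuu = -282/881, Gamma_vuv = 0, Gamma_vvv = 0

E = 845/4, F = 87/2, G = 10 at the point
E_u = -1363/2, E_v = 0, F_u = -141/2, F_v = 0, G_u = 0, G_v = 0
EG - F^2 = 881/4;  g^inv = (4/881) * [[10, -87/2], [-87/2, 845/4]]
first-kind symbols [ij,l] = (1/2)(d_i g_jl + d_j g_il - d_l g_ij): [uu,u] = E_u/2 = -1363/4, [uu,v] = F_u - E_v/2 = -141/2, [uv,u] = E_v/2 = 0, [uv,v] = G_u/2 = 0, [vv,u] = F_v - G_u/2 = 0, [vv,v] = G_v/2 = 0
Gamma^u_ij = (G*[ij,u] - F*[ij,v])/(EG - F^2), Gamma^v_ij = (E*[ij,v] - F*[ij,u])/(EG - F^2)


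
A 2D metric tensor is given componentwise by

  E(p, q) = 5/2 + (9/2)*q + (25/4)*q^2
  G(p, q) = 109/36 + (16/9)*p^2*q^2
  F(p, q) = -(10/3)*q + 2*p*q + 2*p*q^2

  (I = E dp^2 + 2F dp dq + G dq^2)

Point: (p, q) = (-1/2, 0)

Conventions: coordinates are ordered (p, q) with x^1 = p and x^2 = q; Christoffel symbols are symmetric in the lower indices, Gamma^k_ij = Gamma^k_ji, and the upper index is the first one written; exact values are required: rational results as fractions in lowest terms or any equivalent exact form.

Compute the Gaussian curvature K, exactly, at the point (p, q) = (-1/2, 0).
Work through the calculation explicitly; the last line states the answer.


E = 5/2, F = 0, G = 109/36, EG - F^2 = 545/72 at the point
E_p = 0, E_q = 9/2, F_p = 0, F_q = -13/3, G_p = 0, G_q = 0
E_qq = 25/2, F_pq = 2, G_pp = 0
The intrinsic route: Brioschi's K = (det M1 - det M2)/(EG - F^2)^2.
M1 = [[-E_qq/2 + F_pq - G_pp/2, E_p/2, F_p - E_q/2], [F_q - G_p/2, E, F], [G_q/2, F, G]] = [[-17/4, 0, -9/4], [-13/3, 5/2, 0], [0, 0, 109/36]]; det M1 = -9265/288
M2 = [[0, E_q/2, G_p/2], [E_q/2, E, F], [G_p/2, F, G]] = [[0, 9/4, 0], [9/4, 5/2, 0], [0, 0, 109/36]]; det M2 = -981/64
det M1 - det M2 = -9701/576; K = -9701/576 / (545/72)^2 = -801/2725

Answer: K = -801/2725


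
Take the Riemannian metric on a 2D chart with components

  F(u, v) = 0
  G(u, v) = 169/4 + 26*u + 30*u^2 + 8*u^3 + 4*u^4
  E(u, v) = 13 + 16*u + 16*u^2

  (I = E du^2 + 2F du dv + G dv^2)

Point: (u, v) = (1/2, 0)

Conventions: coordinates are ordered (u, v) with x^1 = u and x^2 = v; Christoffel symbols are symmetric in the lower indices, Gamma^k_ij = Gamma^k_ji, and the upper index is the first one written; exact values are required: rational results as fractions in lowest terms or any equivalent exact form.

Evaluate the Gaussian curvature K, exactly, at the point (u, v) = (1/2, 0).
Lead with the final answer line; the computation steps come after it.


Answer: K = -9/1250

E = 25, F = 0, G = 64, EG - F^2 = 1600 at the point
E_u = 32, E_v = 0, F_u = 0, F_v = 0, G_u = 64, G_v = 0
E_vv = 0, F_uv = 0, G_uu = 96
The intrinsic route: Brioschi's K = (det M1 - det M2)/(EG - F^2)^2.
M1 = [[-E_vv/2 + F_uv - G_uu/2, E_u/2, F_u - E_v/2], [F_v - G_u/2, E, F], [G_v/2, F, G]] = [[-48, 16, 0], [-32, 25, 0], [0, 0, 64]]; det M1 = -44032
M2 = [[0, E_v/2, G_u/2], [E_v/2, E, F], [G_u/2, F, G]] = [[0, 0, 32], [0, 25, 0], [32, 0, 64]]; det M2 = -25600
det M1 - det M2 = -18432; K = -18432 / (1600)^2 = -9/1250


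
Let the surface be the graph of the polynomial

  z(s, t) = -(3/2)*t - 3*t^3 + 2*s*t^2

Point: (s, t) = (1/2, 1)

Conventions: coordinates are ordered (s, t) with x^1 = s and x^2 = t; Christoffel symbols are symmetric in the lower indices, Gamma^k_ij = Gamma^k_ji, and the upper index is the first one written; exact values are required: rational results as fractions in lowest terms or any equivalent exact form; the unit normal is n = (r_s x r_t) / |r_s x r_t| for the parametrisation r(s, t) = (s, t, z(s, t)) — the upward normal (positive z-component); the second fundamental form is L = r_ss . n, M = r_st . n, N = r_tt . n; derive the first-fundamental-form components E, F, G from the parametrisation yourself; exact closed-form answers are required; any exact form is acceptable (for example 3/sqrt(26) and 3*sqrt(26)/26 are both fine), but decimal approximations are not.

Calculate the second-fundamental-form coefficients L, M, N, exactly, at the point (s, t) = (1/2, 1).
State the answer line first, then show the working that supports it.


Answer: L = 0, M = 8*sqrt(309)/309, N = -32*sqrt(309)/309

z_s = 2, z_t = -17/2, z_ss = 0, z_st = 4, z_tt = -16
E = 5, F = -17, G = 293/4; answer radicand W^2 = 309/4
unnormalised second-form numerators: l = 0, m = 4, n = -16; L = l/sqrt(309/4), and similarly M = m/sqrt(W^2), N = n/sqrt(W^2)


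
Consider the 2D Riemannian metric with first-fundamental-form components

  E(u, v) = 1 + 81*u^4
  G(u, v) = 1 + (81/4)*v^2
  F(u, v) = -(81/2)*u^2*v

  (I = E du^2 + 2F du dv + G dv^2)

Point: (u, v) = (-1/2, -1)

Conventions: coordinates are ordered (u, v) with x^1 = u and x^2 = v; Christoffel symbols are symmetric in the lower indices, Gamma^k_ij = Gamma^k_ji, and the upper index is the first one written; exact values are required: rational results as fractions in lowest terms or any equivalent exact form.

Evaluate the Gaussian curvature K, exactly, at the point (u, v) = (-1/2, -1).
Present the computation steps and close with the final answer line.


E = 97/16, F = 81/8, G = 85/4, EG - F^2 = 421/16 at the point
E_u = -81/2, E_v = 0, F_u = -81/2, F_v = -81/8, G_u = 0, G_v = -81/2
E_vv = 0, F_uv = 81/2, G_uu = 0
Apply the Brioschi formula K = (det M1 - det M2)/(EG - F^2)^2 over the derivative matrices of E, F, G.
M1 = [[-E_vv/2 + F_uv - G_uu/2, E_u/2, F_u - E_v/2], [F_v - G_u/2, E, F], [G_v/2, F, G]] = [[81/2, -81/4, -81/2], [-81/8, 97/16, 81/8], [-81/4, 81/8, 85/4]]; det M1 = 81/2
M2 = [[0, E_v/2, G_u/2], [E_v/2, E, F], [G_u/2, F, G]] = [[0, 0, 0], [0, 97/16, 81/8], [0, 81/8, 85/4]]; det M2 = 0
det M1 - det M2 = 81/2; K = 81/2 / (421/16)^2 = 10368/177241

Answer: K = 10368/177241


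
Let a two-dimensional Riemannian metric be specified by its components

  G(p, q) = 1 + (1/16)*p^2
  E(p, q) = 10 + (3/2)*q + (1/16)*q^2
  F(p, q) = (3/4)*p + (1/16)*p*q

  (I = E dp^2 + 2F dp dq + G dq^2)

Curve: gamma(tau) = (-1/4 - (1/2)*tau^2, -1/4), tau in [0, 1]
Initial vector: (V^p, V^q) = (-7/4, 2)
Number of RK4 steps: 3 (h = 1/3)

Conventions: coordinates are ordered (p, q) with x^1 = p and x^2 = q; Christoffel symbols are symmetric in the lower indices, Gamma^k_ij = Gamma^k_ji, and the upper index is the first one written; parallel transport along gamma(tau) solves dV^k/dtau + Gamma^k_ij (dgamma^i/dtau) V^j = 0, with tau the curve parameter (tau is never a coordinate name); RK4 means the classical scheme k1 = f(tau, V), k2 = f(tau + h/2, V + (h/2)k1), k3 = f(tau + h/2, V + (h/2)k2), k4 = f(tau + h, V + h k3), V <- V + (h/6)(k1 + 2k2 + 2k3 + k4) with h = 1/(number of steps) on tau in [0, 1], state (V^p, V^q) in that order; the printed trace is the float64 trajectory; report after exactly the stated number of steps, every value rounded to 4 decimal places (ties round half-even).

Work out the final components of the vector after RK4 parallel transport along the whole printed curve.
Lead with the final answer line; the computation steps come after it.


Answer: V^p = -1.6739, V^q = 1.9968

gamma'(tau) = (-tau, 0); f(tau, V)^k = -Gamma^k_ij(gamma(tau)) gamma'^i(tau) V^j; h = 1/3; intermediate values shown to 6 dp
curve data and Christoffel symbols at the stage parameters:
  tau = 0.000000: gamma = (-0.250000, -0.250000), gamma' = (0.000000, 0.000000); Gamma_ppp = 0.000000, Gamma_ppq = 0.076237, Gamma_pqq = 0.000000, Gamma_qpp = 0.000000, Gamma_qpq = -0.001622, Gamma_qqq = 0.000000
  tau = 0.166667: gamma = (-0.263889, -0.250000), gamma' = (-0.166667, 0.000000); Gamma_ppp = 0.000000, Gamma_ppq = 0.076233, Gamma_pqq = 0.000000, Gamma_qpp = 0.000000, Gamma_qpq = -0.001712, Gamma_qqq = 0.000000
  tau = 0.333333: gamma = (-0.305556, -0.250000), gamma' = (-0.333333, 0.000000); Gamma_ppp = 0.000000, Gamma_ppq = 0.076222, Gamma_pqq = 0.000000, Gamma_qpp = 0.000000, Gamma_qpq = -0.001982, Gamma_qqq = 0.000000
  tau = 0.500000: gamma = (-0.375000, -0.250000), gamma' = (-0.500000, 0.000000); Gamma_ppp = 0.000000, Gamma_ppq = 0.076198, Gamma_pqq = 0.000000, Gamma_qpp = 0.000000, Gamma_qpq = -0.002432, Gamma_qqq = 0.000000
  tau = 0.666667: gamma = (-0.472222, -0.250000), gamma' = (-0.666667, 0.000000); Gamma_ppp = 0.000000, Gamma_ppq = 0.076158, Gamma_pqq = 0.000000, Gamma_qpp = 0.000000, Gamma_qpq = -0.003061, Gamma_qqq = 0.000000
  tau = 0.833333: gamma = (-0.597222, -0.250000), gamma' = (-0.833333, 0.000000); Gamma_ppp = 0.000000, Gamma_ppq = 0.076092, Gamma_pqq = 0.000000, Gamma_qpp = 0.000000, Gamma_qpq = -0.003868, Gamma_qqq = 0.000000
  tau = 1.000000: gamma = (-0.750000, -0.250000), gamma' = (-1.000000, 0.000000); Gamma_ppp = 0.000000, Gamma_ppq = 0.075990, Gamma_pqq = 0.000000, Gamma_qpp = 0.000000, Gamma_qpq = -0.004850, Gamma_qqq = 0.000000
step 0: V^p = -1.7500, V^q = 2.0000
step 1: k1 = (0.000000, 0.000000), k2 = (0.025411, -0.000571), k3 = (0.025410, -0.000571), k4 = (0.050810, -0.001321); V <- V + (h/6)(k1 + 2k2 + 2k3 + k4): V^p = -1.7415, V^q = 1.9998
step 2: k1 = (0.050809, -0.001321), k2 = (0.076182, -0.002431), k3 = (0.076175, -0.002431), k4 = (0.101492, -0.004079); V <- V + (h/6)(k1 + 2k2 + 2k3 + k4): V^p = -1.7161, V^q = 1.9990
step 3: k1 = (0.101491, -0.004079), k2 = (0.126710, -0.006440), k3 = (0.126685, -0.006439), k4 = (0.151738, -0.009685); V <- V + (h/6)(k1 + 2k2 + 2k3 + k4): V^p = -1.6739, V^q = 1.9968


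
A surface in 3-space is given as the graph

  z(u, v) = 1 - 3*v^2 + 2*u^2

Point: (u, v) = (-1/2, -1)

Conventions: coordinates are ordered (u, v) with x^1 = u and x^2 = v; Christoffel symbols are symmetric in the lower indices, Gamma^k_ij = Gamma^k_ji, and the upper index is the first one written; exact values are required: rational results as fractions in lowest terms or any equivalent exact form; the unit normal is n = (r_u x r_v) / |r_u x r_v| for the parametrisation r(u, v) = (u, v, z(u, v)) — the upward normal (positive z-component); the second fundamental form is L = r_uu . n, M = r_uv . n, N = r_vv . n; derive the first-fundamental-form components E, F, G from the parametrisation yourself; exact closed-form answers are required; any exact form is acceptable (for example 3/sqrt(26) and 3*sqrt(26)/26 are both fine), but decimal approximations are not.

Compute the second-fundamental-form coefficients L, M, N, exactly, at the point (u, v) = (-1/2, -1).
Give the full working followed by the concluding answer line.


z_u = -2, z_v = 6, z_uu = 4, z_uv = 0, z_vv = -6
E = 5, F = -12, G = 37; answer radicand W^2 = 41
unnormalised second-form numerators: l = 4, m = 0, n = -6; L = l/sqrt(41), and similarly M = m/sqrt(W^2), N = n/sqrt(W^2)

Answer: L = 4*sqrt(41)/41, M = 0, N = -6*sqrt(41)/41


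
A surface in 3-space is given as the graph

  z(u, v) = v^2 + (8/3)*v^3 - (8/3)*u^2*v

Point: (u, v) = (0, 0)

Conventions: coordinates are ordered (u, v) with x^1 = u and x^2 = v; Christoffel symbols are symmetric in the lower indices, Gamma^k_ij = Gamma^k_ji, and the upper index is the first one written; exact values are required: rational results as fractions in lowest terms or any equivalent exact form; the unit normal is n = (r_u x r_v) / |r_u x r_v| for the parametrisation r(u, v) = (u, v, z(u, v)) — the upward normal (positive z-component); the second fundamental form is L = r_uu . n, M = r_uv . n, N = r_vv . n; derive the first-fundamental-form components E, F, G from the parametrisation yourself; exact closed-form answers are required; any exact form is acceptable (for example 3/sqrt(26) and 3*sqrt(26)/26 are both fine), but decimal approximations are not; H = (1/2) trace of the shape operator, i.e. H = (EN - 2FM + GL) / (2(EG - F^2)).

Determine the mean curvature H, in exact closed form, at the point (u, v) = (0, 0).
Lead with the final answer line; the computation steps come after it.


Answer: H = 1

z_u = 0, z_v = 0, z_uu = 0, z_uv = 0, z_vv = 2
E = 1, F = 0, G = 1; answer radicand W^2 = 1
unnormalised second-form numerators: l = 0, m = 0, n = 2; L = l/sqrt(1), and similarly M = m/sqrt(W^2), N = n/sqrt(W^2)
H = (E*n - 2*F*m + G*l) / (2*(EG - F^2)*sqrt(W^2)); E*n - 2*F*m + G*l = 2, EG - F^2 = 1, so H = (1)/sqrt(1)


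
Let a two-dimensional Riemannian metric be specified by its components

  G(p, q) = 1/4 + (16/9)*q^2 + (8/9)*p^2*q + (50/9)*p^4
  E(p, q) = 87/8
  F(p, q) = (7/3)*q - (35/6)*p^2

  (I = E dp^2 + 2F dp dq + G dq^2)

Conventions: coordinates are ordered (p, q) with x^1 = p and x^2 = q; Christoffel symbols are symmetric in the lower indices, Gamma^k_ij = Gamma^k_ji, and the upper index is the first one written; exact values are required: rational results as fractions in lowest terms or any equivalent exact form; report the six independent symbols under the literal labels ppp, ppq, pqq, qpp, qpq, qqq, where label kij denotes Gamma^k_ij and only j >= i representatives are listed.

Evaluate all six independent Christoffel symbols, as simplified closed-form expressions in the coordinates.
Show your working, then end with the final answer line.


E = 87/8; F = (7/3)*q - (35/6)*p^2; G = 1/4 + (16/9)*q^2 + (8/9)*p^2*q + (50/9)*p^4
Gamma^k_ij = (1/2) g^{kl} (d_i g_jl + d_j g_il - d_l g_ij), with g^inv = (1/(EG-F^2)) [[G, -F], [-F, E]]
first partials: E_p = 0, E_q = 0, F_p = -(35/3)*p, F_q = 7/3, G_p = (16/9)*p*q + (200/9)*p^3, G_q = (32/9)*q + (8/9)*p^2
D = EG - F^2 = 87/32 + (125/9)*q^2 + (332/9)*p^2*q + (475/18)*p^4
expanded: Gamma^p_pp = (G E_p - 2F F_p + F E_q)/(2D), Gamma^p_pq = (G E_q - F G_p)/(2D), Gamma^p_qq = (2G F_q - G G_p - F G_q)/(2D), Gamma^q_pp = (2E F_p - E E_q - F E_p)/(2D), Gamma^q_pq = (E G_p - F E_q)/(2D), Gamma^q_qq = (E G_q - 2F F_q + F G_p)/(2D); substitute and cancel common factors

Answer: Gamma_ppp = (-19600*p^3 + 7840*p*q)/(7600*p^4 + 10624*p^2*q + 4000*q^2 + 783), Gamma_ppq = (56000*p^5 - 17920*p^3*q - 1792*p*q^2)/(22800*p^4 + 31872*p^2*q + 12000*q^2 + 2349), Gamma_pqq = (-160000*p^7 - 38400*p^5*q + 40320*p^4 - 53248*p^3*q^2 - 7200*p^3 + 29568*p^2*q - 4096*p*q^3 - 576*p*q + 1512)/(68400*p^4 + 95616*p^2*q + 36000*q^2 + 7047), Gamma_qpp = -36540*p/(7600*p^4 + 10624*p^2*q + 4000*q^2 + 783), Gamma_qpq = (34800*p^3 + 2784*p*q)/(7600*p^4 + 10624*p^2*q + 4000*q^2 + 783), Gamma_qqq = (-56000*p^5 + 17920*p^3*q + 15936*p^2 + 1792*p*q^2 + 12000*q)/(22800*p^4 + 31872*p^2*q + 12000*q^2 + 2349)


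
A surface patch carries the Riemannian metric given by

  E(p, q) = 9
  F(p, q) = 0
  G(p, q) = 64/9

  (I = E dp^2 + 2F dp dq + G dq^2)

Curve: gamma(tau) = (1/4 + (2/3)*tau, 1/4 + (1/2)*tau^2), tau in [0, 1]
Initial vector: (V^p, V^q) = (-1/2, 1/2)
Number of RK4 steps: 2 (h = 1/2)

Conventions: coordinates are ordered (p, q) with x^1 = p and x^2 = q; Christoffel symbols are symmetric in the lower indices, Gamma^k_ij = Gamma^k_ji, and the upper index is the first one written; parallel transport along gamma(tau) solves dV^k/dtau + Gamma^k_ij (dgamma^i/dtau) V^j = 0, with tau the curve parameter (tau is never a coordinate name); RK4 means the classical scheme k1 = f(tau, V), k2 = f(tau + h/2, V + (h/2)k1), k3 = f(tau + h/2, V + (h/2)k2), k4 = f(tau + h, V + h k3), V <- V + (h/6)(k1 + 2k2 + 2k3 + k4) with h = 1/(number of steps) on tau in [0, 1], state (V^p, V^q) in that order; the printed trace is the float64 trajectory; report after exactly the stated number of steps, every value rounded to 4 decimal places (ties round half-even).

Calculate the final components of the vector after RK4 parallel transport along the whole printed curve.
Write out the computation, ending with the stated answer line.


gamma'(tau) = (2/3, tau); f(tau, V)^k = -Gamma^k_ij(gamma(tau)) gamma'^i(tau) V^j; h = 1/2; intermediate values shown to 6 dp
curve data and Christoffel symbols at the stage parameters:
  tau = 0.000000: gamma = (0.250000, 0.250000), gamma' = (0.666667, 0.000000); Gamma_ppp = 0.000000, Gamma_ppq = 0.000000, Gamma_pqq = 0.000000, Gamma_qpp = 0.000000, Gamma_qpq = 0.000000, Gamma_qqq = 0.000000
  tau = 0.250000: gamma = (0.416667, 0.281250), gamma' = (0.666667, 0.250000); Gamma_ppp = 0.000000, Gamma_ppq = 0.000000, Gamma_pqq = 0.000000, Gamma_qpp = 0.000000, Gamma_qpq = 0.000000, Gamma_qqq = 0.000000
  tau = 0.500000: gamma = (0.583333, 0.375000), gamma' = (0.666667, 0.500000); Gamma_ppp = 0.000000, Gamma_ppq = 0.000000, Gamma_pqq = 0.000000, Gamma_qpp = 0.000000, Gamma_qpq = 0.000000, Gamma_qqq = 0.000000
  tau = 0.750000: gamma = (0.750000, 0.531250), gamma' = (0.666667, 0.750000); Gamma_ppp = 0.000000, Gamma_ppq = 0.000000, Gamma_pqq = 0.000000, Gamma_qpp = 0.000000, Gamma_qpq = 0.000000, Gamma_qqq = 0.000000
  tau = 1.000000: gamma = (0.916667, 0.750000), gamma' = (0.666667, 1.000000); Gamma_ppp = 0.000000, Gamma_ppq = 0.000000, Gamma_pqq = 0.000000, Gamma_qpp = 0.000000, Gamma_qpq = 0.000000, Gamma_qqq = 0.000000
step 0: V^p = -0.5000, V^q = 0.5000
step 1: k1 = (0.000000, 0.000000), k2 = (0.000000, 0.000000), k3 = (0.000000, 0.000000), k4 = (0.000000, 0.000000); V <- V + (h/6)(k1 + 2k2 + 2k3 + k4): V^p = -0.5000, V^q = 0.5000
step 2: k1 = (0.000000, 0.000000), k2 = (0.000000, 0.000000), k3 = (0.000000, 0.000000), k4 = (0.000000, 0.000000); V <- V + (h/6)(k1 + 2k2 + 2k3 + k4): V^p = -0.5000, V^q = 0.5000

Answer: V^p = -0.5000, V^q = 0.5000


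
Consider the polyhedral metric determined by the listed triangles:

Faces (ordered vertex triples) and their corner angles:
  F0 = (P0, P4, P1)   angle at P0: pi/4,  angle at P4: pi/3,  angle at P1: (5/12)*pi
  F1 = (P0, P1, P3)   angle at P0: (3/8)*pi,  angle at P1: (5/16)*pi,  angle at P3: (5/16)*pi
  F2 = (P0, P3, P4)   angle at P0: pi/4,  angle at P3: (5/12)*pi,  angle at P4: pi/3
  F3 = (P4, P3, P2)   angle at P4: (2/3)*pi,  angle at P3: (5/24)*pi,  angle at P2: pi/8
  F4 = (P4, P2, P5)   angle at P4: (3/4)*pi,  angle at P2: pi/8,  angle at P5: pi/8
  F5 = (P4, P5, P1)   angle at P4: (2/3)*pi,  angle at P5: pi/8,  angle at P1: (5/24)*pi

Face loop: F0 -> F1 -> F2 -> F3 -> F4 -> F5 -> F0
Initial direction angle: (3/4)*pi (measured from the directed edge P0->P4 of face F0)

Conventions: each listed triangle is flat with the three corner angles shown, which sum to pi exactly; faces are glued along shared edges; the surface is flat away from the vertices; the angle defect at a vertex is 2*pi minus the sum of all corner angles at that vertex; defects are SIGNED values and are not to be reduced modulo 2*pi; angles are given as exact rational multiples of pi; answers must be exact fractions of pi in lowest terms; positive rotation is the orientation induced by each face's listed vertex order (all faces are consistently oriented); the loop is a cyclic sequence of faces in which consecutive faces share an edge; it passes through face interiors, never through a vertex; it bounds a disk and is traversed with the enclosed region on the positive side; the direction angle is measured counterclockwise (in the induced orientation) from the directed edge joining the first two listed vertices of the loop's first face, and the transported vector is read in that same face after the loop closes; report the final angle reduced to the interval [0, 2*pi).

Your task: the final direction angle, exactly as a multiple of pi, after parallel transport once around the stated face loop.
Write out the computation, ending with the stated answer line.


enclosed vertex P0: corner angles sum to (7/8)*pi, defect = 2*pi - (7/8)*pi = (9/8)*pi
enclosed vertex P4: corner angles sum to (11/4)*pi, defect = 2*pi - (11/4)*pi = (-3/4)*pi
transport around the loop rotates by the sum of enclosed defects; add to the initial angle mod 2*pi
final angle = (3/4)*pi + (3/8)*pi = (9/8)*pi (mod 2*pi)

Answer: final direction angle = (9/8)*pi


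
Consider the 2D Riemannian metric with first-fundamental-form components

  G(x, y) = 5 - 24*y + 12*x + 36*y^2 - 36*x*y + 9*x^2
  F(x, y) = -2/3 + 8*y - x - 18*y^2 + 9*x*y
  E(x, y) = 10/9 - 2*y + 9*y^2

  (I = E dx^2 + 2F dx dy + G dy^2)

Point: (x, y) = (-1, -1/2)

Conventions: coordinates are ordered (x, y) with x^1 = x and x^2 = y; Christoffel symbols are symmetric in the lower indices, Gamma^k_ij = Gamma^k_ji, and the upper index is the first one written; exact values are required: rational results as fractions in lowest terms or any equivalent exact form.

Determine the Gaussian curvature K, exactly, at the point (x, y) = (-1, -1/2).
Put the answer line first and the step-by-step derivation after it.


Answer: K = -11664/90601

E = 157/36, F = -11/3, G = 5, EG - F^2 = 301/36 at the point
E_x = 0, E_y = -11, F_x = -11/2, F_y = 17, G_x = 12, G_y = -24
E_yy = 18, F_xy = 9, G_xx = 18
Compute both Brioschi determinants and normalise by (EG - F^2)^2.
M1 = [[-E_yy/2 + F_xy - G_xx/2, E_x/2, F_x - E_y/2], [F_y - G_x/2, E, F], [G_y/2, F, G]] = [[-9, 0, 0], [11, 157/36, -11/3], [-12, -11/3, 5]]; det M1 = -301/4
M2 = [[0, E_y/2, G_x/2], [E_y/2, E, F], [G_x/2, F, G]] = [[0, -11/2, 6], [-11/2, 157/36, -11/3], [6, -11/3, 5]]; det M2 = -265/4
det M1 - det M2 = -9; K = -9 / (301/36)^2 = -11664/90601


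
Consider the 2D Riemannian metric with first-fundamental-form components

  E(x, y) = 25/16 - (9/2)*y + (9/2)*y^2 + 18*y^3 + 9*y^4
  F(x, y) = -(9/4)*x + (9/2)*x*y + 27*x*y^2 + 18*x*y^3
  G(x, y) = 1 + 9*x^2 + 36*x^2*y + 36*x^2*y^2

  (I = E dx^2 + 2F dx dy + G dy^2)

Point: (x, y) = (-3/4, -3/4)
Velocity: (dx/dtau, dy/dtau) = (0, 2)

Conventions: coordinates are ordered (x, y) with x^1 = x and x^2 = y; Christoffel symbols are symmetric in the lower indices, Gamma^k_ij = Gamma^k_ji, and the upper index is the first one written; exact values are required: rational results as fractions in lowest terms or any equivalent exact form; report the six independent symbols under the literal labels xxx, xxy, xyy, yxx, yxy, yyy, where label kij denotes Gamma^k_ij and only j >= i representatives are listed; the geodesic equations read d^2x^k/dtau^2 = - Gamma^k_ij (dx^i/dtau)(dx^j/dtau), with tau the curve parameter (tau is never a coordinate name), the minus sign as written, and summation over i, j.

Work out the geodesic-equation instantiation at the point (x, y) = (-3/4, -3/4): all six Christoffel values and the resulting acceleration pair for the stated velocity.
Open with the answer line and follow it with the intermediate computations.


Answer: Gamma_xxx = 0, Gamma_xxy = 504/1021, Gamma_xyy = 1512/1021, Gamma_yxx = 0, Gamma_yxy = -432/1021, Gamma_yyy = -1296/1021; accelerations (d^2x/dtau^2, d^2y/dtau^2) = (-6048/1021, 5184/1021)

E = 697/256, F = -189/128, G = 145/64 at the point
E_x = 0, E_y = 63/16, F_x = 63/32, F_y = 135/32, G_x = -27/8, G_y = -81/8
EG - F^2 = 1021/256;  g^inv = (256/1021) * [[145/64, 189/128], [189/128, 697/256]]
first-kind symbols [ij,l] = (1/2)(d_i g_jl + d_j g_il - d_l g_ij): [xx,x] = E_x/2 = 0, [xx,y] = F_x - E_y/2 = 0, [xy,x] = E_y/2 = 63/32, [xy,y] = G_x/2 = -27/16, [yy,x] = F_y - G_x/2 = 189/32, [yy,y] = G_y/2 = -81/16
Gamma^x_ij = (G*[ij,x] - F*[ij,y])/(EG - F^2), Gamma^y_ij = (E*[ij,y] - F*[ij,x])/(EG - F^2)
Gamma_xxx = 0, Gamma_xxy = 504/1021, Gamma_xyy = 1512/1021, Gamma_yxx = 0, Gamma_yxy = -432/1021, Gamma_yyy = -1296/1021
d^2x/dtau^2 = -(Gamma_xxx*(0)^2 + 2*Gamma_xxy*(0)*(2) + Gamma_xyy*(2)^2) = -6048/1021
d^2y/dtau^2 = -(Gamma_yxx*(0)^2 + 2*Gamma_yxy*(0)*(2) + Gamma_yyy*(2)^2) = 5184/1021
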